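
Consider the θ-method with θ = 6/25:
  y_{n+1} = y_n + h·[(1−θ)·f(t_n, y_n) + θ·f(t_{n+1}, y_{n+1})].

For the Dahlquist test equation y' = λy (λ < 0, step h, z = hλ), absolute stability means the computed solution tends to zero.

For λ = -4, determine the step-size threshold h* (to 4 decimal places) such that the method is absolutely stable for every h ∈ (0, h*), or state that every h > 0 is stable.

Set f=λy, z=hλ:
  y_{n+1} = y_n + z·[19/25·y_n + 6/25·y_{n+1}] ⇒ (1 − 6/25z)y_{n+1} = (1 + 19/25z)y_n
  ⇒ R(z) = (1 + 19/25z)/(1 − 6/25z).

Boundary: |R(x)|=1, x<0.
x=-1.48: |R|=0.0921
R=−1: 1+19/25x = −1+6/25x ⇒ -13/25x=2 ⇒ x=2/(-13/25)=-3.8462
Confirm numerically:
  x=-3.499: |R|=0.90188 <1
  x=-2.237: |R|=0.45555 <1
  x=-1.762: |R|=0.23833 <1
  x=-4.404: |R|=1.14102 >1
  x=-4.314: |R|=1.11953 >1
Stable set (-3.8462, 0).

(-3.8462,0); λ=-4 ⇒ h* = (50/13)/4 = 0.9615.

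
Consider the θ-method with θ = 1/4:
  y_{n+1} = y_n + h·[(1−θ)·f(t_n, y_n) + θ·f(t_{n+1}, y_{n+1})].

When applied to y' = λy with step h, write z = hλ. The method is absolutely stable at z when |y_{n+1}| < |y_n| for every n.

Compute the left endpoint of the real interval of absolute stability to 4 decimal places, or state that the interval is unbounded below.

With y'=λy (z=hλ):
  y_{n+1} = y_n + z·[3/4·y_n + 1/4·y_{n+1}] ⇒ (1 − 1/4z)y_{n+1} = (1 + 3/4z)y_n
  Hence R(z) = (1 + 3/4z)/(1 − 1/4z).

Solve |R(x)|<1 on ℝ⁻.
x=-0.81: |R|=0.3264
R=−1: 1+3/4x = −1+1/4x ⇒ -1/2x=2 ⇒ x=2/(-1/2)=-4.0000
Confirm numerically:
  x=-3.777: |R|=0.94265 <1
  x=-3.385: |R|=0.83345 <1
  x=-2.934: |R|=0.69253 <1
  x=-4.338: |R|=1.08107 >1
  x=-4.292: |R|=1.07043 >1
  x=-4.102: |R|=1.02518 >1
Stable set (-4.0000, 0).

z* = -4.0000.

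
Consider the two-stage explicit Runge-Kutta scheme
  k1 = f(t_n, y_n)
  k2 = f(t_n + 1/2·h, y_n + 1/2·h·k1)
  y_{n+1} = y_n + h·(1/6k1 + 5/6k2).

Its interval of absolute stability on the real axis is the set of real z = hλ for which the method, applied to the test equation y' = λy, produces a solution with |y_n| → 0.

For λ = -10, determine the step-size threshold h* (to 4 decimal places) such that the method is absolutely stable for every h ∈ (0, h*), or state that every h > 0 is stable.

On y'=λy, z=hλ:
  k1=λy_n ⇒ h·k1=z·y_n;  k2=λ(1+1/2z)y_n ⇒ h·k2=z(1+1/2z)y_n
  y_{n+1}/y_n = 1 + 1/6z + 5/6z(1+1/2z) = 1 + z + 5/12z²
  so R(z) = 1 + z + 5/12z².

Boundary: |R(x)|=1, x<0.
x=-1.18: |R|=0.4002
R=1: x+5/12x²=0 ⇒ x=−12/5=-2.4000; min R=1−1/(4·5/12)=0.4000>−1
Confirm numerically:
  x=-2.193: |R|=0.81085 <1
  x=-1.380: |R|=0.41350 <1
  x=-1.187: |R|=0.40007 <1
  x=-2.922: |R|=1.63553 >1
  x=-2.815: |R|=1.48676 >1
  x=-2.679: |R|=1.31143 >1
Interval (-2.4000, 0).

(-2.4000,0); λ=-10 ⇒ h* = (12/5)/10 = 0.2400.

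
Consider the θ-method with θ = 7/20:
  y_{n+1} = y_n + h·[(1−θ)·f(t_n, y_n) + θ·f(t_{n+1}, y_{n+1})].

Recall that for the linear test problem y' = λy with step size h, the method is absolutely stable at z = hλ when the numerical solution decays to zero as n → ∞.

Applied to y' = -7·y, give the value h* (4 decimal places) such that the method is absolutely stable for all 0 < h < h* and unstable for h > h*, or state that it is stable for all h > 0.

With y'=λy (z=hλ):
  y_{n+1} = y_n + z·[13/20·y_n + 7/20·y_{n+1}] ⇒ (1 − 7/20z)y_{n+1} = (1 + 13/20z)y_n
  Hence R(z) = (1 + 13/20z)/(1 − 7/20z).

Need |R(x)|<1, x<0.
x=-1.57: |R|=0.0132
R=−1: 1+13/20x = −1+7/20x ⇒ -3/10x=2 ⇒ x=2/(-3/10)=-6.6667
Confirm numerically:
  x=-5.621: |R|=0.89428 <1
  x=-3.917: |R|=0.65208 <1
  x=-3.631: |R|=0.59896 <1
  x=-6.993: |R|=1.02840 >1
  x=-6.797: |R|=1.01157 >1
So |R|<1 on (-6.6667, 0).

(-6.6667,0); λ=-7 ⇒ h* = (20/3)/7 = 0.9524.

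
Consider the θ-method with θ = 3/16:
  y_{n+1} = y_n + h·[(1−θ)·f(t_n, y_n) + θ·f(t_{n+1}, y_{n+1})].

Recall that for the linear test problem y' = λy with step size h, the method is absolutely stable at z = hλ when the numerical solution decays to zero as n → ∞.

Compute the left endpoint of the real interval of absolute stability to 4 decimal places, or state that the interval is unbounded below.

left endpoint -3.2000.

With y'=λy (z=hλ):
  y_{n+1} = y_n + z·[13/16·y_n + 3/16·y_{n+1}] ⇒ (1 − 3/16z)y_{n+1} = (1 + 13/16z)y_n
  so R(z) = (1 + 13/16z)/(1 − 3/16z).

Solve |R(x)|<1 on ℝ⁻.
x=-1.13: |R|=0.0676
R=−1: 1+13/16x = −1+3/16x ⇒ -5/8x=2 ⇒ x=2/(-5/8)=-3.2000
Confirm numerically:
  x=-2.478: |R|=0.69190 <1
  x=-2.291: |R|=0.60259 <1
  x=-2.216: |R|=0.56552 <1
  x=-3.794: |R|=1.21693 >1
  x=-3.530: |R|=1.12411 >1
  x=-3.492: |R|=1.11029 >1
So |R|<1 on (-3.2000, 0).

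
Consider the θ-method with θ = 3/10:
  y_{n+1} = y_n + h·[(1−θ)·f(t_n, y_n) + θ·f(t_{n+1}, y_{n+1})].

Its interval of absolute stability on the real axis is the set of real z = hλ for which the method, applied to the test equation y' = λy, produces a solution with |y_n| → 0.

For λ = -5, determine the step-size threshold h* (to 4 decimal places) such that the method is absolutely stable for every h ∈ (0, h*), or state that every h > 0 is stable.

(-5.0000,0); λ=-5 ⇒ h* = (5)/5 = 1.0000.

With y'=λy (z=hλ):
  y_{n+1} = y_n + z·[7/10·y_n + 3/10·y_{n+1}] ⇒ (1 − 3/10z)y_{n+1} = (1 + 7/10z)y_n
  ⇒ R(z) = (1 + 7/10z)/(1 − 3/10z).

Find x<0 with |R(x)|<1.
x=-1.43: |R|=0.0007
R=−1: 1+7/10x = −1+3/10x ⇒ -2/5x=2 ⇒ x=2/(-2/5)=-5.0000
Confirm numerically:
  x=-4.888: |R|=0.98184 <1
  x=-4.462: |R|=0.90798 <1
  x=-3.664: |R|=0.74543 <1
  x=-3.657: |R|=0.74384 <1
  x=-5.360: |R|=1.05521 >1
  x=-5.108: |R|=1.01706 >1
Interval (-5.0000, 0).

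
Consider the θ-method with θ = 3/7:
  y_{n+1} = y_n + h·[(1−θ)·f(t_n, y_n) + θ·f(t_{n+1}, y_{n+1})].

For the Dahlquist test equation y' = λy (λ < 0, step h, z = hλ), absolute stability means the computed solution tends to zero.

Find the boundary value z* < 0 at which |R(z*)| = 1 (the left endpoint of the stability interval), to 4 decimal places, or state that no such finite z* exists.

Set f=λy, z=hλ:
  y_{n+1} = y_n + z·[4/7·y_n + 3/7·y_{n+1}] ⇒ (1 − 3/7z)y_{n+1} = (1 + 4/7z)y_n
  R(z) = (1 + 4/7z)/(1 − 3/7z).

Need |R(x)|<1, x<0.
x=-1.71: |R|=0.0132
R=−1: 1+4/7x = −1+3/7x ⇒ -1/7x=2 ⇒ x=2/(-1/7)=-14.0000
Confirm numerically:
  x=-13.805: |R|=0.99597 <1
  x=-10.582: |R|=0.91178 <1
  x=-8.910: |R|=0.84910 <1
  x=-14.411: |R|=1.00818 >1
  x=-14.196: |R|=1.00395 >1
  x=-14.066: |R|=1.00134 >1
So |R|<1 on (-14.0000, 0).

left endpoint -14.0000.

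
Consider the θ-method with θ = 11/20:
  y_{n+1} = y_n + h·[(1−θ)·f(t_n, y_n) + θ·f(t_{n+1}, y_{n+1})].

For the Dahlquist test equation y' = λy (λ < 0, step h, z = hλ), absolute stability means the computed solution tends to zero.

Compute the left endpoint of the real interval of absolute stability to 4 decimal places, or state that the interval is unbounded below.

(−∞, 0) — no finite endpoint.

Set f=λy, z=hλ:
  y_{n+1} = y_n + z·[9/20·y_n + 11/20·y_{n+1}] ⇒ (1 − 11/20z)y_{n+1} = (1 + 9/20z)y_n
  Hence R(z) = (1 + 9/20z)/(1 − 11/20z).

Find x<0 with |R(x)|<1.
x=-1.48: |R|=0.1841
x=-2: |R|=0.0476
x=-10: |R|=0.5385
x=-100: |R|=0.7857
θ=11/20≥1/2 ⇒ |1+9/20x|<|1−11/20x| ∀x<0 ⇒ stable on all of ℝ⁻.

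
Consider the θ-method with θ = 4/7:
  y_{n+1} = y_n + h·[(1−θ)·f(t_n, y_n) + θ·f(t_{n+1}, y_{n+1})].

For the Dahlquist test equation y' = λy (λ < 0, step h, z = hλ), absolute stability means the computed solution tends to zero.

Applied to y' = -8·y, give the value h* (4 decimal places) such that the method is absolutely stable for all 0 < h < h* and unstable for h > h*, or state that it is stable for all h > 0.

On y'=λy, z=hλ:
  y_{n+1} = y_n + z·[3/7·y_n + 4/7·y_{n+1}] ⇒ (1 − 4/7z)y_{n+1} = (1 + 3/7z)y_n
  Hence R(z) = (1 + 3/7z)/(1 − 4/7z).

Find x<0 with |R(x)|<1.
x=-1.42: |R|=0.2161
x=-2: |R|=0.0667
x=-10: |R|=0.4894
x=-100: |R|=0.7199
θ=4/7≥1/2 ⇒ |1+3/7x|<|1−4/7x| ∀x<0 ⇒ interval (−∞,0).

interval (−∞, 0). Any h>0 works for λ=-8.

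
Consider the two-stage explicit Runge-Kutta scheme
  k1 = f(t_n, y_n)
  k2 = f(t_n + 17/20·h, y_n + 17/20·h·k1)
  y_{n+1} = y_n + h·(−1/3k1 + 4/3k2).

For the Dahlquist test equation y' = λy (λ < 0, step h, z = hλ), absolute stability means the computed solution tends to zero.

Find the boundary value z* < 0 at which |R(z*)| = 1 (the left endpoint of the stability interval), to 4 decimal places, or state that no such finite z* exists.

Set f=λy, z=hλ:
  k1=λy_n ⇒ h·k1=z·y_n;  k2=λ(1+17/20z)y_n ⇒ h·k2=z(1+17/20z)y_n
  y_{n+1}/y_n = 1 − 1/3z + 4/3z(1+17/20z) = 1 + z + 17/15z²
  ⇒ R(z) = 1 + z + 17/15z².

Solve |R(x)|<1 on ℝ⁻.
x=-1.69: |R|=2.5469
R=1: x+17/15x²=0 ⇒ x=−15/17=-0.8824; min R=1−1/(4·17/15)=0.7794>−1
Confirm numerically:
  x=-0.780: |R|=0.90952 <1
  x=-0.738: |R|=0.87926 <1
  x=-0.693: |R|=0.85128 <1
  x=-0.518: |R|=0.78610 <1
  x=-1.439: |R|=1.90782 >1
  x=-1.080: |R|=1.24192 >1
  x=-1.051: |R|=1.20088 >1
So |R|<1 on (-0.8824, 0).

z* = -0.8824.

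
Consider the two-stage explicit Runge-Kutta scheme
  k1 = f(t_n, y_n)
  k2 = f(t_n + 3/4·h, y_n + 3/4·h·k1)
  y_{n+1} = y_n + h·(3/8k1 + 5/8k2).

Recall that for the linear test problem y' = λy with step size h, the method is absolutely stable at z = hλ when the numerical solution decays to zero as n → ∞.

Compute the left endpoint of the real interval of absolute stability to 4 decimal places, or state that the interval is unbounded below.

Set f=λy, z=hλ:
  k1=λy_n ⇒ h·k1=z·y_n;  k2=λ(1+3/4z)y_n ⇒ h·k2=z(1+3/4z)y_n
  y_{n+1}/y_n = 1 + 3/8z + 5/8z(1+3/4z) = 1 + z + 15/32z²
  ⇒ R(z) = 1 + z + 15/32z².

Solve |R(x)|<1 on ℝ⁻.
x=-1.79: |R|=0.7119
R=1: x+15/32x²=0 ⇒ x=−32/15=-2.1333; min R=1−1/(4·15/32)=0.4667>−1
Confirm numerically:
  x=-2.056: |R|=0.92547 <1
  x=-1.955: |R|=0.83657 <1
  x=-1.634: |R|=0.61754 <1
  x=-0.928: |R|=0.47568 <1
  x=-2.566: |R|=1.52042 >1
  x=-2.458: |R|=1.37408 >1
  x=-2.249: |R|=1.12194 >1
Interval (-2.1333, 0).

z* = -2.1333.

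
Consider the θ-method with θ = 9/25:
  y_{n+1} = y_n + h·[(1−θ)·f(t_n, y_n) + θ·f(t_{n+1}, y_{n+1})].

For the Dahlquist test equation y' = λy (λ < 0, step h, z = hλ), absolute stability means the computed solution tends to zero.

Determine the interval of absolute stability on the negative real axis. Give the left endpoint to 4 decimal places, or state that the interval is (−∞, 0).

z∈(-7.1429,0).

Test eqn y'=λy, z=hλ:
  y_{n+1} = y_n + z·[16/25·y_n + 9/25·y_{n+1}] ⇒ (1 − 9/25z)y_{n+1} = (1 + 16/25z)y_n
  so R(z) = (1 + 16/25z)/(1 − 9/25z).

Need |R(x)|<1, x<0.
x=-0.71: |R|=0.4345
R=−1: 1+16/25x = −1+9/25x ⇒ -7/25x=2 ⇒ x=2/(-7/25)=-7.1429
Confirm numerically:
  x=-5.638: |R|=0.86092 <1
  x=-4.984: |R|=0.78367 <1
  x=-3.602: |R|=0.56832 <1
  x=-2.887: |R|=0.41567 <1
  x=-7.667: |R|=1.03903 >1
  x=-7.621: |R|=1.03576 >1
  x=-7.554: |R|=1.03095 >1
So |R|<1 on (-7.1429, 0).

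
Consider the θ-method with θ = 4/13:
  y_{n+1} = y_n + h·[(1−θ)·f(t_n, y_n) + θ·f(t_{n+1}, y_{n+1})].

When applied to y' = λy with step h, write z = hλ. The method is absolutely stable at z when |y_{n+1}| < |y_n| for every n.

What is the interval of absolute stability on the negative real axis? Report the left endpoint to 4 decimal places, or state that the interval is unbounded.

Set f=λy, z=hλ:
  y_{n+1} = y_n + z·[9/13·y_n + 4/13·y_{n+1}] ⇒ (1 − 4/13z)y_{n+1} = (1 + 9/13z)y_n
  R(z) = (1 + 9/13z)/(1 − 4/13z).

Need |R(x)|<1, x<0.
x=-1.67: |R|=0.1032
R=−1: 1+9/13x = −1+4/13x ⇒ -5/13x=2 ⇒ x=2/(-5/13)=-5.2000
Confirm numerically:
  x=-4.159: |R|=0.82437 <1
  x=-3.443: |R|=0.67186 <1
  x=-2.801: |R|=0.50442 <1
  x=-5.690: |R|=1.06851 >1
  x=-5.531: |R|=1.04712 >1
  x=-5.424: |R|=1.03228 >1
Stable set (-5.2000, 0).

(-5.2000, 0).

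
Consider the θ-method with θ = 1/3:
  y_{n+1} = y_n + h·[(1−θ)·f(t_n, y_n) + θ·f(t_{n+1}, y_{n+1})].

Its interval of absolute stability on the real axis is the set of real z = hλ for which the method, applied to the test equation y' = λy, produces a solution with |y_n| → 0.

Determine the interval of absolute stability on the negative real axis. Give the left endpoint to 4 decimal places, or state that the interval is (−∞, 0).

(-6.0000, 0).

On y'=λy, z=hλ:
  y_{n+1} = y_n + z·[2/3·y_n + 1/3·y_{n+1}] ⇒ (1 − 1/3z)y_{n+1} = (1 + 2/3z)y_n
  Hence R(z) = (1 + 2/3z)/(1 − 1/3z).

Solve |R(x)|<1 on ℝ⁻.
x=-0.44: |R|=0.6163
R=−1: 1+2/3x = −1+1/3x ⇒ -1/3x=2 ⇒ x=2/(-1/3)=-6.0000
Confirm numerically:
  x=-4.985: |R|=0.87289 <1
  x=-4.162: |R|=0.74337 <1
  x=-2.860: |R|=0.46416 <1
  x=-2.592: |R|=0.39056 <1
  x=-6.275: |R|=1.02965 >1
  x=-6.071: |R|=1.00783 >1
Interval (-6.0000, 0).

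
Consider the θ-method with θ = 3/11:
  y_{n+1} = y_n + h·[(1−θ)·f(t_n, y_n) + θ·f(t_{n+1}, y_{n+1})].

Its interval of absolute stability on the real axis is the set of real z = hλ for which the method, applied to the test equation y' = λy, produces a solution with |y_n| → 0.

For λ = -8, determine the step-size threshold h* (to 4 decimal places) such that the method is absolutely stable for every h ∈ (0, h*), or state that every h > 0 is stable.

With y'=λy (z=hλ):
  y_{n+1} = y_n + z·[8/11·y_n + 3/11·y_{n+1}] ⇒ (1 − 3/11z)y_{n+1} = (1 + 8/11z)y_n
  Hence R(z) = (1 + 8/11z)/(1 − 3/11z).

Need |R(x)|<1, x<0.
x=-1.4: |R|=0.0132
R=−1: 1+8/11x = −1+3/11x ⇒ -5/11x=2 ⇒ x=2/(-5/11)=-4.4000
Confirm numerically:
  x=-4.267: |R|=0.97206 <1
  x=-3.358: |R|=0.75278 <1
  x=-2.285: |R|=0.40773 <1
  x=-4.912: |R|=1.09947 >1
  x=-4.804: |R|=1.07949 >1
  x=-4.615: |R|=1.04327 >1
Interval (-4.4000, 0).

(-4.4000,0); λ=-8 ⇒ h* = (22/5)/8 = 0.5500.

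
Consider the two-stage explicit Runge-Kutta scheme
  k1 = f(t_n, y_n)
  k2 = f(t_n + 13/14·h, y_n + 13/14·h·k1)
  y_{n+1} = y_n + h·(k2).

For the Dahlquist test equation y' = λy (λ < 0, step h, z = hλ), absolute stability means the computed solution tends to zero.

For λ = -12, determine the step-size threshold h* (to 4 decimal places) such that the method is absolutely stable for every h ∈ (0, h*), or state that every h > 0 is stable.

(-1.0769,0); λ=-12 ⇒ h* = (14/13)/12 = 0.0897.

On y'=λy, z=hλ:
  k1=λy_n ⇒ h·k1=z·y_n;  k2=λ(1+13/14z)y_n ⇒ h·k2=z(1+13/14z)y_n
  y_{n+1}/y_n = 1 + z(1+13/14z) = 1 + z + 13/14z²
  so R(z) = 1 + z + 13/14z².

Solve |R(x)|<1 on ℝ⁻.
x=-0.96: |R|=0.8958
R=1: x+13/14x²=0 ⇒ x=−14/13=-1.0769; min R=1−1/(4·13/14)=0.7308>−1
Confirm numerically:
  x=-0.930: |R|=0.87312 <1
  x=-0.724: |R|=0.76273 <1
  x=-0.619: |R|=0.73679 <1
  x=-0.574: |R|=0.73194 <1
  x=-1.596: |R|=1.76927 >1
  x=-1.413: |R|=1.44096 >1
  x=-1.312: |R|=1.28639 >1
Interval (-1.0769, 0).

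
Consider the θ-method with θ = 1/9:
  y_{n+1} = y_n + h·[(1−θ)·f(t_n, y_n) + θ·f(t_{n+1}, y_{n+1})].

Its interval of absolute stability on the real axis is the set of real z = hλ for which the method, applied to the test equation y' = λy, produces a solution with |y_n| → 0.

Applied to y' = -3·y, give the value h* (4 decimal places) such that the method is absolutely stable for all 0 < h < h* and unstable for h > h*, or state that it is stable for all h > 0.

With y'=λy (z=hλ):
  y_{n+1} = y_n + z·[8/9·y_n + 1/9·y_{n+1}] ⇒ (1 − 1/9z)y_{n+1} = (1 + 8/9z)y_n
  ⇒ R(z) = (1 + 8/9z)/(1 − 1/9z).

Boundary: |R(x)|=1, x<0.
x=-0.5: |R|=0.5263
R=−1: 1+8/9x = −1+1/9x ⇒ -7/9x=2 ⇒ x=2/(-7/9)=-2.5714
Confirm numerically:
  x=-2.131: |R|=0.72303 <1
  x=-1.592: |R|=0.35272 <1
  x=-1.541: |R|=0.31572 <1
  x=-1.304: |R|=0.13898 <1
  x=-3.075: |R|=1.29193 >1
  x=-2.968: |R|=1.23195 >1
So |R|<1 on (-2.5714, 0).

(-2.5714,0); λ=-3 ⇒ h* = (18/7)/3 = 0.8571.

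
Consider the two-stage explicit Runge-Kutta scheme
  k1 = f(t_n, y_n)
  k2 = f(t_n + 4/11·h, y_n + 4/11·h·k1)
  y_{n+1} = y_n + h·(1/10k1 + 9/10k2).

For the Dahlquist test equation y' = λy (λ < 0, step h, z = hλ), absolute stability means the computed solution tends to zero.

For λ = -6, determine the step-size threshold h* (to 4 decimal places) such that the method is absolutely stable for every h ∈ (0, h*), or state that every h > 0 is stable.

(-3.0556,0); λ=-6 ⇒ h* = (55/18)/6 = 0.5093.

With y'=λy (z=hλ):
  k1=λy_n ⇒ h·k1=z·y_n;  k2=λ(1+4/11z)y_n ⇒ h·k2=z(1+4/11z)y_n
  y_{n+1}/y_n = 1 + 1/10z + 9/10z(1+4/11z) = 1 + z + 18/55z²
  Hence R(z) = 1 + z + 18/55z².

Solve |R(x)|<1 on ℝ⁻.
x=-0.93: |R|=0.3531
R=1: x+18/55x²=0 ⇒ x=−55/18=-3.0556; min R=1−1/(4·18/55)=0.2361>−1
Confirm numerically:
  x=-2.759: |R|=0.73223 <1
  x=-2.165: |R|=0.36900 <1
  x=-1.982: |R|=0.30363 <1
  x=-1.551: |R|=0.23629 <1
  x=-3.637: |R|=1.69209 >1
  x=-3.495: |R|=1.50264 >1
So |R|<1 on (-3.0556, 0).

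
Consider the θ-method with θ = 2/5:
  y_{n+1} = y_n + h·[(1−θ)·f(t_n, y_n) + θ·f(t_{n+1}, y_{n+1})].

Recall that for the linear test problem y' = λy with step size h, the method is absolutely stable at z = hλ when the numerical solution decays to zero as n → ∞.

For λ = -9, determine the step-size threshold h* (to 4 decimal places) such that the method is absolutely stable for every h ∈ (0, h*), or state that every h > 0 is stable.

(-10.0000,0); λ=-9 ⇒ h* = (10)/9 = 1.1111.

Set f=λy, z=hλ:
  y_{n+1} = y_n + z·[3/5·y_n + 2/5·y_{n+1}] ⇒ (1 − 2/5z)y_{n+1} = (1 + 3/5z)y_n
  so R(z) = (1 + 3/5z)/(1 − 2/5z).

Boundary: |R(x)|=1, x<0.
x=-1.79: |R|=0.0431
R=−1: 1+3/5x = −1+2/5x ⇒ -1/5x=2 ⇒ x=2/(-1/5)=-10.0000
Confirm numerically:
  x=-8.997: |R|=0.95638 <1
  x=-8.123: |R|=0.91165 <1
  x=-6.105: |R|=0.77368 <1
  x=-5.904: |R|=0.75631 <1
  x=-10.454: |R|=1.01752 >1
  x=-10.399: |R|=1.01547 >1
Stable set (-10.0000, 0).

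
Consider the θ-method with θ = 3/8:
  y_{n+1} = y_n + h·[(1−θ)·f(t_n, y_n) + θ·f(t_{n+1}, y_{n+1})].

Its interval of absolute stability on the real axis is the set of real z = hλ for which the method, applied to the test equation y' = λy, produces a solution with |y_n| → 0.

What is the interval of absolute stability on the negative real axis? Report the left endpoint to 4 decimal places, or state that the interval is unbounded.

Test eqn y'=λy, z=hλ:
  y_{n+1} = y_n + z·[5/8·y_n + 3/8·y_{n+1}] ⇒ (1 − 3/8z)y_{n+1} = (1 + 5/8z)y_n
  R(z) = (1 + 5/8z)/(1 − 3/8z).

Need |R(x)|<1, x<0.
x=-0.8: |R|=0.3846
R=−1: 1+5/8x = −1+3/8x ⇒ -1/4x=2 ⇒ x=2/(-1/4)=-8.0000
Confirm numerically:
  x=-7.928: |R|=0.99547 <1
  x=-5.257: |R|=0.76921 <1
  x=-3.792: |R|=0.56565 <1
  x=-8.310: |R|=1.01883 >1
  x=-8.063: |R|=1.00391 >1
Interval (-8.0000, 0).

z∈(-8.0000,0).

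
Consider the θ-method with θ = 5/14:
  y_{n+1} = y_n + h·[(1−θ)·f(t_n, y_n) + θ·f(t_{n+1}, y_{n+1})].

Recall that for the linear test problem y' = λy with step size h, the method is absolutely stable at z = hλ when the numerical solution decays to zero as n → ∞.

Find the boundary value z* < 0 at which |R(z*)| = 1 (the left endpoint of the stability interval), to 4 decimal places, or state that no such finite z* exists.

Test eqn y'=λy, z=hλ:
  y_{n+1} = y_n + z·[9/14·y_n + 5/14·y_{n+1}] ⇒ (1 − 5/14z)y_{n+1} = (1 + 9/14z)y_n
  ⇒ R(z) = (1 + 9/14z)/(1 − 5/14z).

Solve |R(x)|<1 on ℝ⁻.
x=-1.43: |R|=0.0534
R=−1: 1+9/14x = −1+5/14x ⇒ -2/7x=2 ⇒ x=2/(-2/7)=-7.0000
Confirm numerically:
  x=-6.610: |R|=0.96684 <1
  x=-5.155: |R|=0.81446 <1
  x=-4.066: |R|=0.65814 <1
  x=-3.633: |R|=0.58128 <1
  x=-7.594: |R|=1.04572 >1
  x=-7.548: |R|=1.04237 >1
  x=-7.349: |R|=1.02751 >1
So |R|<1 on (-7.0000, 0).

left endpoint -7.0000.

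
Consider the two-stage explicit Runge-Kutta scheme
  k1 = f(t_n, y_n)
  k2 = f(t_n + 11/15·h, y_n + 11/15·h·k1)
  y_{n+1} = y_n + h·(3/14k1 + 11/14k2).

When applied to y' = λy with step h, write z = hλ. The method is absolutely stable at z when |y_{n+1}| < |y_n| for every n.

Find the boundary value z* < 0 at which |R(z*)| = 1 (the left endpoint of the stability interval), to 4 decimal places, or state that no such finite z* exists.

z* = -1.7355.

Test eqn y'=λy, z=hλ:
  k1=λy_n ⇒ h·k1=z·y_n;  k2=λ(1+11/15z)y_n ⇒ h·k2=z(1+11/15z)y_n
  y_{n+1}/y_n = 1 + 3/14z + 11/14z(1+11/15z) = 1 + z + 121/210z²
  so R(z) = 1 + z + 121/210z².

Solve |R(x)|<1 on ℝ⁻.
x=-0.99: |R|=0.5747
R=1: x+121/210x²=0 ⇒ x=−210/121=-1.7355; min R=1−1/(4·121/210)=0.5661>−1
Confirm numerically:
  x=-1.364: |R|=0.70800 <1
  x=-1.204: |R|=0.63125 <1
  x=-0.777: |R|=0.57086 <1
  x=-2.076: |R|=1.40725 >1
  x=-2.063: |R|=1.38925 >1
  x=-1.881: |R|=1.15765 >1
So |R|<1 on (-1.7355, 0).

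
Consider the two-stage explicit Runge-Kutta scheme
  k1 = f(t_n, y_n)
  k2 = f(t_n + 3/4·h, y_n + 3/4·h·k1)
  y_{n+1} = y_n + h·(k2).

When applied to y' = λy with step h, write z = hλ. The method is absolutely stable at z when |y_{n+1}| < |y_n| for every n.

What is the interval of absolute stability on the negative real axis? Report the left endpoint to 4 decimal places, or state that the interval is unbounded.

z∈(-1.3333,0).

With y'=λy (z=hλ):
  k1=λy_n ⇒ h·k1=z·y_n;  k2=λ(1+3/4z)y_n ⇒ h·k2=z(1+3/4z)y_n
  y_{n+1}/y_n = 1 + z(1+3/4z) = 1 + z + 3/4z²
  so R(z) = 1 + z + 3/4z².

Find x<0 with |R(x)|<1.
x=-1.79: |R|=1.6131
R=1: x+3/4x²=0 ⇒ x=−4/3=-1.3333; min R=1−1/(4·3/4)=0.6667>−1
Confirm numerically:
  x=-1.302: |R|=0.96940 <1
  x=-0.907: |R|=0.70999 <1
  x=-0.855: |R|=0.69327 <1
  x=-0.839: |R|=0.68894 <1
  x=-1.839: |R|=1.69744 >1
  x=-1.592: |R|=1.30885 >1
  x=-1.359: |R|=1.02616 >1
Stable set (-1.3333, 0).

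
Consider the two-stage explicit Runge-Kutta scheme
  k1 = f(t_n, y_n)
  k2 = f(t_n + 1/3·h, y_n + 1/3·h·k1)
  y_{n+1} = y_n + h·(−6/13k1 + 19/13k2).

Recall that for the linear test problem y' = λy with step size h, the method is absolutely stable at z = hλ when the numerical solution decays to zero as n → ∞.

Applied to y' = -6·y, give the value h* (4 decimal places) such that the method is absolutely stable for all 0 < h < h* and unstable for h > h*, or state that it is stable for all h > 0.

(-2.0526,0); λ=-6 ⇒ h* = (39/19)/6 = 0.3421.

With y'=λy (z=hλ):
  k1=λy_n ⇒ h·k1=z·y_n;  k2=λ(1+1/3z)y_n ⇒ h·k2=z(1+1/3z)y_n
  y_{n+1}/y_n = 1 − 6/13z + 19/13z(1+1/3z) = 1 + z + 19/39z²
  Hence R(z) = 1 + z + 19/39z².

Need |R(x)|<1, x<0.
x=-1.24: |R|=0.5091
R=1: x+19/39x²=0 ⇒ x=−39/19=-2.0526; min R=1−1/(4·19/39)=0.4868>−1
Confirm numerically:
  x=-1.953: |R|=0.90520 <1
  x=-1.562: |R|=0.62664 <1
  x=-1.361: |R|=0.54141 <1
  x=-2.435: |R|=1.45360 >1
  x=-2.339: |R|=1.32632 >1
So |R|<1 on (-2.0526, 0).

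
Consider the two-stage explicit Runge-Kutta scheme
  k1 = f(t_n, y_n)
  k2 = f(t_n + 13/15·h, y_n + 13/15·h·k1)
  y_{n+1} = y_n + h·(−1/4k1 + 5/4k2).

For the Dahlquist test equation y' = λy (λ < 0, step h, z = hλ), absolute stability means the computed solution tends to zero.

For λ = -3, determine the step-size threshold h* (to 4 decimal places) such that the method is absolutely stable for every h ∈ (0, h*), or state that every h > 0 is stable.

Test eqn y'=λy, z=hλ:
  k1=λy_n ⇒ h·k1=z·y_n;  k2=λ(1+13/15z)y_n ⇒ h·k2=z(1+13/15z)y_n
  y_{n+1}/y_n = 1 − 1/4z + 5/4z(1+13/15z) = 1 + z + 13/12z²
  so R(z) = 1 + z + 13/12z².

Find x<0 with |R(x)|<1.
x=-1.08: |R|=1.1836
R=1: x+13/12x²=0 ⇒ x=−12/13=-0.9231; min R=1−1/(4·13/12)=0.7692>−1
Confirm numerically:
  x=-0.875: |R|=0.95443 <1
  x=-0.810: |R|=0.90077 <1
  x=-0.695: |R|=0.82828 <1
  x=-0.405: |R|=0.77269 <1
  x=-1.275: |R|=1.48609 >1
  x=-1.138: |R|=1.26496 >1
  x=-1.005: |R|=1.08919 >1
Stable set (-0.9231, 0).

(-0.9231,0); λ=-3 ⇒ h* = (12/13)/3 = 0.3077.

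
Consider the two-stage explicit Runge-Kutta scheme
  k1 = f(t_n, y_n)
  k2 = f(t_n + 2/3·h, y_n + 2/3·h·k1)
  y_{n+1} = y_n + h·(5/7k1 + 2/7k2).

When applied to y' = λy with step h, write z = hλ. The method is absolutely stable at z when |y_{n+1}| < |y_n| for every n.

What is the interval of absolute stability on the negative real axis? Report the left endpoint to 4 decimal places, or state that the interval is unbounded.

z∈(-5.2500,0).

Set f=λy, z=hλ:
  k1=λy_n ⇒ h·k1=z·y_n;  k2=λ(1+2/3z)y_n ⇒ h·k2=z(1+2/3z)y_n
  y_{n+1}/y_n = 1 + 5/7z + 2/7z(1+2/3z) = 1 + z + 4/21z²
  ⇒ R(z) = 1 + z + 4/21z².

Boundary: |R(x)|=1, x<0.
x=-0.5: |R|=0.5476
R=1: x+4/21x²=0 ⇒ x=−21/4=-5.2500; min R=1−1/(4·4/21)=-0.3125>−1
Confirm numerically:
  x=-4.355: |R|=0.25758 <1
  x=-3.635: |R|=0.11820 <1
  x=-2.474: |R|=0.30816 <1
  x=-2.389: |R|=0.30189 <1
  x=-5.498: |R|=1.25972 >1
  x=-5.378: |R|=1.13112 >1
  x=-5.301: |R|=1.05150 >1
So |R|<1 on (-5.2500, 0).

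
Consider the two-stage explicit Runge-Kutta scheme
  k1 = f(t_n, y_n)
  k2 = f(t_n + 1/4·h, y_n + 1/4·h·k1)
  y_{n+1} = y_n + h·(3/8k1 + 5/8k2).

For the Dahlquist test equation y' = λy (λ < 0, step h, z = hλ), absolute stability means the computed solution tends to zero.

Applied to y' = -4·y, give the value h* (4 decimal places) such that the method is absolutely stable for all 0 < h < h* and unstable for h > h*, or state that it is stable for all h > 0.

(-6.4000,0); λ=-4 ⇒ h* = (32/5)/4 = 1.6000.

Set f=λy, z=hλ:
  k1=λy_n ⇒ h·k1=z·y_n;  k2=λ(1+1/4z)y_n ⇒ h·k2=z(1+1/4z)y_n
  y_{n+1}/y_n = 1 + 3/8z + 5/8z(1+1/4z) = 1 + z + 5/32z²
  Hence R(z) = 1 + z + 5/32z².

Solve |R(x)|<1 on ℝ⁻.
x=-1.05: |R|=0.1223
R=1: x+5/32x²=0 ⇒ x=−32/5=-6.4000; min R=1−1/(4·5/32)=-0.6000>−1
Confirm numerically:
  x=-6.139: |R|=0.74964 <1
  x=-5.802: |R|=0.45788 <1
  x=-4.384: |R|=0.38096 <1
  x=-6.921: |R|=1.56341 >1
  x=-6.464: |R|=1.06464 >1
Interval (-6.4000, 0).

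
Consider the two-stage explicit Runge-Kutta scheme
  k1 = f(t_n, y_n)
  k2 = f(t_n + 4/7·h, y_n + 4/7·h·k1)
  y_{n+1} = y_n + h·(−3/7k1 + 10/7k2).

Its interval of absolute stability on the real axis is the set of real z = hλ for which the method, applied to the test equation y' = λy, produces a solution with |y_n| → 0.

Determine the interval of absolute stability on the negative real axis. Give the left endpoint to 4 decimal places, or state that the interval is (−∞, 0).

On y'=λy, z=hλ:
  k1=λy_n ⇒ h·k1=z·y_n;  k2=λ(1+4/7z)y_n ⇒ h·k2=z(1+4/7z)y_n
  y_{n+1}/y_n = 1 − 3/7z + 10/7z(1+4/7z) = 1 + z + 40/49z²
  so R(z) = 1 + z + 40/49z².

Boundary: |R(x)|=1, x<0.
x=-0.92: |R|=0.7709
R=1: x+40/49x²=0 ⇒ x=−49/40=-1.2250; min R=1−1/(4·40/49)=0.6937>−1
Confirm numerically:
  x=-0.827: |R|=0.73131 <1
  x=-0.784: |R|=0.71776 <1
  x=-0.624: |R|=0.69386 <1
  x=-1.824: |R|=1.89190 >1
  x=-1.595: |R|=1.48176 >1
So |R|<1 on (-1.2250, 0).

(-1.2250, 0).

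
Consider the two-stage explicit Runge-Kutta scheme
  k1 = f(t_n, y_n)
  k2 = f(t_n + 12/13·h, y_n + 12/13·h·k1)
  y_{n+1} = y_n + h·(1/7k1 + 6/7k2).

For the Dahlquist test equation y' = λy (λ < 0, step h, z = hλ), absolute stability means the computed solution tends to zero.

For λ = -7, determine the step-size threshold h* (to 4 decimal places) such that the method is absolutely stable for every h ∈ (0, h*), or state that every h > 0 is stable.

Set f=λy, z=hλ:
  k1=λy_n ⇒ h·k1=z·y_n;  k2=λ(1+12/13z)y_n ⇒ h·k2=z(1+12/13z)y_n
  y_{n+1}/y_n = 1 + 1/7z + 6/7z(1+12/13z) = 1 + z + 72/91z²
  ⇒ R(z) = 1 + z + 72/91z².

Boundary: |R(x)|=1, x<0.
x=-0.3: |R|=0.7712
R=1: x+72/91x²=0 ⇒ x=−91/72=-1.2639; min R=1−1/(4·72/91)=0.6840>−1
Confirm numerically:
  x=-1.160: |R|=0.90465 <1
  x=-0.992: |R|=0.78660 <1
  x=-0.787: |R|=0.70305 <1
  x=-1.612: |R|=1.44399 >1
  x=-1.441: |R|=1.20193 >1
Interval (-1.2639, 0).

(-1.2639,0); λ=-7 ⇒ h* = (91/72)/7 = 0.1806.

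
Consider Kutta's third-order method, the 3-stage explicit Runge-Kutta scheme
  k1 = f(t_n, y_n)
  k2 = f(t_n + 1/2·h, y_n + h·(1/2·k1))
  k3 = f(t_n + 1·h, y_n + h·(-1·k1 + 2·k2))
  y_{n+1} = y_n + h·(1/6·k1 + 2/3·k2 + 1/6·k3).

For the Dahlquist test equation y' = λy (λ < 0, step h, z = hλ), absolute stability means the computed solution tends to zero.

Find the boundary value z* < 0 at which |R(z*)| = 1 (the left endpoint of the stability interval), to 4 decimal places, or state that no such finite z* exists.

Set f=λy, z=hλ:
  order 3, 3-stage ⇒ R(z)=1+z+z^2/2+z^3/6
  (e.g. R(-1.09)=0.28821, |R|=0.28821)

Boundary: |R(x)|=1, x<0.
x=-1.09: |R|=0.2882
|R(-2.85)|=1.6469 |R(-2.42)|=0.8539 |R(-1.1)|=0.2832
Bisect:
  x_lo=-2.9131 |R|=1.7901  x_hi=-0.1318 |R|=0.8765
  mid=-1.52242 |R|=0.04836 →hi
  mid=-2.21774 |R|=0.57650 →hi
  mid=-2.56541 |R|=1.08871 →lo
  mid=-2.39157 |R|=0.81158 →hi
  mid=-2.47849 |R|=0.94456 →hi
  mid=-2.52195 |R|=1.01519 →lo
  mid=-2.50022 |R|=0.97952 →hi
  mid=-2.51108 |R|=0.99727 →hi
  ...
  [-2.51278,-2.51261] ⇒ x*=-2.5127
Stable set (-2.5127, 0).

z* = -2.5127.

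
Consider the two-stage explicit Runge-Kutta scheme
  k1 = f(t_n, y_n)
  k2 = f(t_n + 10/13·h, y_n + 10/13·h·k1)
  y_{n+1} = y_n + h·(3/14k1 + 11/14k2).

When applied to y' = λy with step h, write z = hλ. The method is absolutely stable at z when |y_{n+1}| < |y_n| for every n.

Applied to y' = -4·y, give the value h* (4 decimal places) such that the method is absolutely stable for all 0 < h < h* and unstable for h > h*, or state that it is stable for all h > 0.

(-1.6545,0); λ=-4 ⇒ h* = (91/55)/4 = 0.4136.

Test eqn y'=λy, z=hλ:
  k1=λy_n ⇒ h·k1=z·y_n;  k2=λ(1+10/13z)y_n ⇒ h·k2=z(1+10/13z)y_n
  y_{n+1}/y_n = 1 + 3/14z + 11/14z(1+10/13z) = 1 + z + 55/91z²
  ⇒ R(z) = 1 + z + 55/91z².

Boundary: |R(x)|=1, x<0.
x=-1.04: |R|=0.6137
R=1: x+55/91x²=0 ⇒ x=−91/55=-1.6545; min R=1−1/(4·55/91)=0.5864>−1
Confirm numerically:
  x=-1.612: |R|=0.95855 <1
  x=-1.553: |R|=0.90469 <1
  x=-1.296: |R|=0.71915 <1
  x=-0.922: |R|=0.59179 <1
  x=-2.234: |R|=1.78239 >1
  x=-2.156: |R|=1.65343 >1
  x=-2.079: |R|=1.53334 >1
Interval (-1.6545, 0).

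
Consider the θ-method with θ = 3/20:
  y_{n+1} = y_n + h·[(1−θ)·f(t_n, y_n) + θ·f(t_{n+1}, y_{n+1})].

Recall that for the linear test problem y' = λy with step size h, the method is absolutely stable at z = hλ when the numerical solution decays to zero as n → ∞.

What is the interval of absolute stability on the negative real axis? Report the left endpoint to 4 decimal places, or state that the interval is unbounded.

z∈(-2.8571,0).

With y'=λy (z=hλ):
  y_{n+1} = y_n + z·[17/20·y_n + 3/20·y_{n+1}] ⇒ (1 − 3/20z)y_{n+1} = (1 + 17/20z)y_n
  Hence R(z) = (1 + 17/20z)/(1 − 3/20z).

Solve |R(x)|<1 on ℝ⁻.
x=-0.33: |R|=0.6856
R=−1: 1+17/20x = −1+3/20x ⇒ -7/10x=2 ⇒ x=2/(-7/10)=-2.8571
Confirm numerically:
  x=-2.721: |R|=0.93232 <1
  x=-2.027: |R|=0.55439 <1
  x=-1.155: |R|=0.01556 <1
  x=-3.248: |R|=1.18397 >1
  x=-3.063: |R|=1.09874 >1
  x=-2.987: |R|=1.06277 >1
Interval (-2.8571, 0).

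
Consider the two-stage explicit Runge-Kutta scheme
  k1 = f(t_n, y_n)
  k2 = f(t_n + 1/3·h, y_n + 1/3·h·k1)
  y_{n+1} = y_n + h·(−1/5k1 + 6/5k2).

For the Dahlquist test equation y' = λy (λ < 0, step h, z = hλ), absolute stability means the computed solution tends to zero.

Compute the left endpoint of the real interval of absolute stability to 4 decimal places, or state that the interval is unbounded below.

left endpoint -2.5000.

With y'=λy (z=hλ):
  k1=λy_n ⇒ h·k1=z·y_n;  k2=λ(1+1/3z)y_n ⇒ h·k2=z(1+1/3z)y_n
  y_{n+1}/y_n = 1 − 1/5z + 6/5z(1+1/3z) = 1 + z + 2/5z²
  ⇒ R(z) = 1 + z + 2/5z².

Solve |R(x)|<1 on ℝ⁻.
x=-1.4: |R|=0.3840
R=1: x+2/5x²=0 ⇒ x=−5/2=-2.5000; min R=1−1/(4·2/5)=0.3750>−1
Confirm numerically:
  x=-2.317: |R|=0.83040 <1
  x=-2.117: |R|=0.67568 <1
  x=-2.007: |R|=0.60422 <1
  x=-2.589: |R|=1.09217 >1
  x=-2.565: |R|=1.06669 >1
Stable set (-2.5000, 0).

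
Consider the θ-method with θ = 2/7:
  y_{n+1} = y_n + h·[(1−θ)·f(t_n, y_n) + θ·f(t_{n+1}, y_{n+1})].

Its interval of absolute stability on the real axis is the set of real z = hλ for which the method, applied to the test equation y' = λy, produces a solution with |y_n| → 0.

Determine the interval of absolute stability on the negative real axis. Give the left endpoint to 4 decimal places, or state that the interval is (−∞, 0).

z∈(-4.6667,0).

Test eqn y'=λy, z=hλ:
  y_{n+1} = y_n + z·[5/7·y_n + 2/7·y_{n+1}] ⇒ (1 − 2/7z)y_{n+1} = (1 + 5/7z)y_n
  R(z) = (1 + 5/7z)/(1 − 2/7z).

Need |R(x)|<1, x<0.
x=-1.05: |R|=0.1923
R=−1: 1+5/7x = −1+2/7x ⇒ -3/7x=2 ⇒ x=2/(-3/7)=-4.6667
Confirm numerically:
  x=-3.028: |R|=0.62347 <1
  x=-2.709: |R|=0.52706 <1
  x=-2.110: |R|=0.31640 <1
  x=-2.085: |R|=0.30662 <1
  x=-5.221: |R|=1.09534 >1
  x=-5.213: |R|=1.09405 >1
So |R|<1 on (-4.6667, 0).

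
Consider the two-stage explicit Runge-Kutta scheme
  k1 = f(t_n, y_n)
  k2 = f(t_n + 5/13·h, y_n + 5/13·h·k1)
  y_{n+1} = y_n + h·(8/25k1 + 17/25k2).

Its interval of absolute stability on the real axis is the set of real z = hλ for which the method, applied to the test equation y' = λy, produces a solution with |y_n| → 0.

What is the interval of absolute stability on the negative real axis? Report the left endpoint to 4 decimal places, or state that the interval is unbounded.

Test eqn y'=λy, z=hλ:
  k1=λy_n ⇒ h·k1=z·y_n;  k2=λ(1+5/13z)y_n ⇒ h·k2=z(1+5/13z)y_n
  y_{n+1}/y_n = 1 + 8/25z + 17/25z(1+5/13z) = 1 + z + 17/65z²
  so R(z) = 1 + z + 17/65z².

Boundary: |R(x)|=1, x<0.
x=-0.94: |R|=0.2911
R=1: x+17/65x²=0 ⇒ x=−65/17=-3.8235; min R=1−1/(4·17/65)=0.0441>−1
Confirm numerically:
  x=-3.686: |R|=0.86742 <1
  x=-3.662: |R|=0.84529 <1
  x=-3.331: |R|=0.57092 <1
  x=-4.319: |R|=1.55968 >1
  x=-4.164: |R|=1.37079 >1
  x=-3.897: |R|=1.07488 >1
Stable set (-3.8235, 0).

(-3.8235, 0).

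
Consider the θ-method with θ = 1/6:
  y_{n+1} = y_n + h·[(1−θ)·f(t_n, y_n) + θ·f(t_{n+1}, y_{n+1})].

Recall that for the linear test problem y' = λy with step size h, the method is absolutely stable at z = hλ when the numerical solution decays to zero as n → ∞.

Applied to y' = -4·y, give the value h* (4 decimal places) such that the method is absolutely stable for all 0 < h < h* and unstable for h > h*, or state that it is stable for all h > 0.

Test eqn y'=λy, z=hλ:
  y_{n+1} = y_n + z·[5/6·y_n + 1/6·y_{n+1}] ⇒ (1 − 1/6z)y_{n+1} = (1 + 5/6z)y_n
  Hence R(z) = (1 + 5/6z)/(1 − 1/6z).

Solve |R(x)|<1 on ℝ⁻.
x=-1.39: |R|=0.1286
R=−1: 1+5/6x = −1+1/6x ⇒ -2/3x=2 ⇒ x=2/(-2/3)=-3.0000
Confirm numerically:
  x=-2.544: |R|=0.78652 <1
  x=-2.381: |R|=0.70457 <1
  x=-2.377: |R|=0.70252 <1
  x=-1.648: |R|=0.29289 <1
  x=-3.296: |R|=1.12737 >1
  x=-3.258: |R|=1.11147 >1
So |R|<1 on (-3.0000, 0).

(-3.0000,0); λ=-4 ⇒ h* = (3)/4 = 0.7500.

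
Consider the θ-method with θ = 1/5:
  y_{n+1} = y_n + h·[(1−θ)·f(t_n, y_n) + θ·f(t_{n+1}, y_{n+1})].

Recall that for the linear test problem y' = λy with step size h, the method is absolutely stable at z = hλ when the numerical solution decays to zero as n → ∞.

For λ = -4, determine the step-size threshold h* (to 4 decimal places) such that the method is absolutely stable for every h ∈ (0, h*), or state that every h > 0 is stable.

(-3.3333,0); λ=-4 ⇒ h* = (10/3)/4 = 0.8333.

With y'=λy (z=hλ):
  y_{n+1} = y_n + z·[4/5·y_n + 1/5·y_{n+1}] ⇒ (1 − 1/5z)y_{n+1} = (1 + 4/5z)y_n
  ⇒ R(z) = (1 + 4/5z)/(1 − 1/5z).

Need |R(x)|<1, x<0.
x=-1.08: |R|=0.1118
R=−1: 1+4/5x = −1+1/5x ⇒ -3/5x=2 ⇒ x=2/(-3/5)=-3.3333
Confirm numerically:
  x=-3.297: |R|=0.98686 <1
  x=-2.520: |R|=0.67553 <1
  x=-2.428: |R|=0.63436 <1
  x=-1.596: |R|=0.20982 <1
  x=-3.463: |R|=1.04596 >1
  x=-3.412: |R|=1.02806 >1
So |R|<1 on (-3.3333, 0).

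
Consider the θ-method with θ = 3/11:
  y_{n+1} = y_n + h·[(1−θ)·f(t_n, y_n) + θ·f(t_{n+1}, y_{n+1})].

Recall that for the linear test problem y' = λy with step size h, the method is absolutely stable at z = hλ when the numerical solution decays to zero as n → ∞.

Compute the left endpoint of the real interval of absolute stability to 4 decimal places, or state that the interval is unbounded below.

On y'=λy, z=hλ:
  y_{n+1} = y_n + z·[8/11·y_n + 3/11·y_{n+1}] ⇒ (1 − 3/11z)y_{n+1} = (1 + 8/11z)y_n
  R(z) = (1 + 8/11z)/(1 − 3/11z).

Need |R(x)|<1, x<0.
x=-0.8: |R|=0.3433
R=−1: 1+8/11x = −1+3/11x ⇒ -5/11x=2 ⇒ x=2/(-5/11)=-4.4000
Confirm numerically:
  x=-4.214: |R|=0.96066 <1
  x=-3.691: |R|=0.83940 <1
  x=-3.410: |R|=0.76684 <1
  x=-2.750: |R|=0.57143 <1
  x=-4.980: |R|=1.11180 >1
  x=-4.883: |R|=1.09416 >1
Interval (-4.4000, 0).

z* = -4.4000.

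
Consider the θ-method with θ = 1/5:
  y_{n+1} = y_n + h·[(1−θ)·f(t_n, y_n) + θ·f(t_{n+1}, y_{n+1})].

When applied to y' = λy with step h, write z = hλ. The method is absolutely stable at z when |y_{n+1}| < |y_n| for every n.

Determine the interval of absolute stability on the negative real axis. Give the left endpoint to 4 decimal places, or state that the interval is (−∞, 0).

z∈(-3.3333,0).

Test eqn y'=λy, z=hλ:
  y_{n+1} = y_n + z·[4/5·y_n + 1/5·y_{n+1}] ⇒ (1 − 1/5z)y_{n+1} = (1 + 4/5z)y_n
  Hence R(z) = (1 + 4/5z)/(1 − 1/5z).

Find x<0 with |R(x)|<1.
x=-0.58: |R|=0.4803
R=−1: 1+4/5x = −1+1/5x ⇒ -3/5x=2 ⇒ x=2/(-3/5)=-3.3333
Confirm numerically:
  x=-2.618: |R|=0.71830 <1
  x=-2.460: |R|=0.64879 <1
  x=-1.902: |R|=0.37786 <1
  x=-1.650: |R|=0.24060 <1
  x=-3.724: |R|=1.13434 >1
  x=-3.510: |R|=1.06228 >1
Interval (-3.3333, 0).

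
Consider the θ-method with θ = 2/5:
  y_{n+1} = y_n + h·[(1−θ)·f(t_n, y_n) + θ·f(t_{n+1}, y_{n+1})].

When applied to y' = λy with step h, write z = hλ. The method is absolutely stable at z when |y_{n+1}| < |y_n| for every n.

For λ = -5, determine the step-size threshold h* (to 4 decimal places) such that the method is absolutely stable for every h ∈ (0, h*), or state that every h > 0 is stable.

On y'=λy, z=hλ:
  y_{n+1} = y_n + z·[3/5·y_n + 2/5·y_{n+1}] ⇒ (1 − 2/5z)y_{n+1} = (1 + 3/5z)y_n
  so R(z) = (1 + 3/5z)/(1 − 2/5z).

Boundary: |R(x)|=1, x<0.
x=-1.64: |R|=0.0097
R=−1: 1+3/5x = −1+2/5x ⇒ -1/5x=2 ⇒ x=2/(-1/5)=-10.0000
Confirm numerically:
  x=-6.946: |R|=0.83834 <1
  x=-5.928: |R|=0.75842 <1
  x=-5.716: |R|=0.73929 <1
  x=-4.135: |R|=0.55803 <1
  x=-10.281: |R|=1.01099 >1
  x=-10.046: |R|=1.00183 >1
Interval (-10.0000, 0).

(-10.0000,0); λ=-5 ⇒ h* = (10)/5 = 2.0000.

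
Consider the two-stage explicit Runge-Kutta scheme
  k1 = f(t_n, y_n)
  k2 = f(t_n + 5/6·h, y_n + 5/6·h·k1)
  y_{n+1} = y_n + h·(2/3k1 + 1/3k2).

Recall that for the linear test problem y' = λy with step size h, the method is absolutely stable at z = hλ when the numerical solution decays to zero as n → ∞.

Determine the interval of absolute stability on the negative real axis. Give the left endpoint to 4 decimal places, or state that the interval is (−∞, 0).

With y'=λy (z=hλ):
  k1=λy_n ⇒ h·k1=z·y_n;  k2=λ(1+5/6z)y_n ⇒ h·k2=z(1+5/6z)y_n
  y_{n+1}/y_n = 1 + 2/3z + 1/3z(1+5/6z) = 1 + z + 5/18z²
  R(z) = 1 + z + 5/18z².

Solve |R(x)|<1 on ℝ⁻.
x=-0.9: |R|=0.3250
R=1: x+5/18x²=0 ⇒ x=−18/5=-3.6000; min R=1−1/(4·5/18)=0.1000>−1
Confirm numerically:
  x=-2.988: |R|=0.49204 <1
  x=-2.451: |R|=0.21772 <1
  x=-2.161: |R|=0.13620 <1
  x=-1.913: |R|=0.10355 <1
  x=-4.067: |R|=1.52758 >1
  x=-3.844: |R|=1.26054 >1
  x=-3.789: |R|=1.19892 >1
So |R|<1 on (-3.6000, 0).

z∈(-3.6000,0).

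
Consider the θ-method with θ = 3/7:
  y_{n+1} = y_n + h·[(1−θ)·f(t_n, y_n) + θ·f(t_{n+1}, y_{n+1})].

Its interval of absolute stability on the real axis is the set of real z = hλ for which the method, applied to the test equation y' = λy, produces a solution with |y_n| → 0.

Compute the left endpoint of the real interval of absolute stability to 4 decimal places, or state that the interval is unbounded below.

Set f=λy, z=hλ:
  y_{n+1} = y_n + z·[4/7·y_n + 3/7·y_{n+1}] ⇒ (1 − 3/7z)y_{n+1} = (1 + 4/7z)y_n
  R(z) = (1 + 4/7z)/(1 − 3/7z).

Boundary: |R(x)|=1, x<0.
x=-0.52: |R|=0.5748
R=−1: 1+4/7x = −1+3/7x ⇒ -1/7x=2 ⇒ x=2/(-1/7)=-14.0000
Confirm numerically:
  x=-11.560: |R|=0.94146 <1
  x=-7.939: |R|=0.80332 <1
  x=-6.339: |R|=0.70554 <1
  x=-14.560: |R|=1.01105 >1
  x=-14.396: |R|=1.00789 >1
  x=-14.081: |R|=1.00164 >1
So |R|<1 on (-14.0000, 0).

z* = -14.0000.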